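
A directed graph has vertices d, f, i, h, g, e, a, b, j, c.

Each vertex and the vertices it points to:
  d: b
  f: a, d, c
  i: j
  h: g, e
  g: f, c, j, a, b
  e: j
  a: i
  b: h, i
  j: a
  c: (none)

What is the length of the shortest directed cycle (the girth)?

3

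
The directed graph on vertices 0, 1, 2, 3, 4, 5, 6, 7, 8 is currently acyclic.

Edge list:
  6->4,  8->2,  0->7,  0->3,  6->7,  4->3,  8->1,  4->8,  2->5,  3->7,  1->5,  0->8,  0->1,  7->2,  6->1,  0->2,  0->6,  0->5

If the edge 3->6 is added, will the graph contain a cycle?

Yes

Adding 3→6 creates a cycle iff 6 can already reach 3.
Path from 6: 6 → 4 → 3.
So 6 → … → 3 → 6 is a cycle.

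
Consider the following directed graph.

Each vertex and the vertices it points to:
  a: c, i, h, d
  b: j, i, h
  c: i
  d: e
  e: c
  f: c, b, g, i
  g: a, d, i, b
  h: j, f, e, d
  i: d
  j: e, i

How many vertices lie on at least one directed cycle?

9

A vertex is on a directed cycle iff it belongs to a strongly connected component of size ≥ 2 (or has a self-loop).
The vertices on cycles are {a, b, c, d, e, f, g, h, i} — 9 in total.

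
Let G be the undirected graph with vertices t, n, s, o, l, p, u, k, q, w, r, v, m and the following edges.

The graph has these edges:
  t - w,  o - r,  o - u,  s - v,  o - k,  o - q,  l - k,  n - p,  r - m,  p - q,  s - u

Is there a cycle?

No

DFS, tracking each vertex's parent; an edge to a visited non-parent vertex closes a cycle.
Start from v:
visit v (parent –)
  visit s (parent v)
    visit u (parent s)
      u–s: parent, skip
      visit o (parent u)
        visit q (parent o)
          q–o: parent, skip
          visit p (parent q)
            p–q: parent, skip
            visit n (parent p)
              n–p: parent, skip
        visit r (parent o)
          r–o: parent, skip
          visit m (parent r)
            m–r: parent, skip
        visit k (parent o)
          visit l (parent k)
            l–k: parent, skip
          k–o: parent, skip
        o–u: parent, skip
    s–v: parent, skip
visit t (parent –)
  visit w (parent t)
    w–t: parent, skip
No non-parent visited neighbor found — the graph is a forest.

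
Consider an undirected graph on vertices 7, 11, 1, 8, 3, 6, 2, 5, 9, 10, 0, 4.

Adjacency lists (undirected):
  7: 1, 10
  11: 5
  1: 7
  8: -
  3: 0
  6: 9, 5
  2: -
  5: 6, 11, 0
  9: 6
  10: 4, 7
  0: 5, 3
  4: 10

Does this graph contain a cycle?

No

DFS, tracking each vertex's parent; an edge to a visited non-parent vertex closes a cycle.
Start from 3:
visit 3 (parent –)
  visit 0 (parent 3)
    visit 5 (parent 0)
      visit 6 (parent 5)
        visit 9 (parent 6)
          9–6: parent, skip
        6–5: parent, skip
      visit 11 (parent 5)
        11–5: parent, skip
      5–0: parent, skip
    0–3: parent, skip
visit 7 (parent –)
  visit 1 (parent 7)
    1–7: parent, skip
  visit 10 (parent 7)
    visit 4 (parent 10)
      4–10: parent, skip
    10–7: parent, skip
visit 8 (parent –)
visit 2 (parent –)
No non-parent visited neighbor found — the graph is a forest.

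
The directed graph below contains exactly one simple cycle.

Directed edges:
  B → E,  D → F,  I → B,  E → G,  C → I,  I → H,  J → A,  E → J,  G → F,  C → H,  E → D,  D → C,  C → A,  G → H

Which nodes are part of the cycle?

DFS with gray/black marking from E:
E gray
  G gray
    H gray
    H black
    F gray
    F black
  G black
  D gray
    C gray
      I gray
        I→H: H black — skip
        B gray
          B→E: E is gray → back edge
Back edge closes the cycle E → D → C → I → B → E; its vertices are {B, C, D, E, I}.

B, C, D, E, I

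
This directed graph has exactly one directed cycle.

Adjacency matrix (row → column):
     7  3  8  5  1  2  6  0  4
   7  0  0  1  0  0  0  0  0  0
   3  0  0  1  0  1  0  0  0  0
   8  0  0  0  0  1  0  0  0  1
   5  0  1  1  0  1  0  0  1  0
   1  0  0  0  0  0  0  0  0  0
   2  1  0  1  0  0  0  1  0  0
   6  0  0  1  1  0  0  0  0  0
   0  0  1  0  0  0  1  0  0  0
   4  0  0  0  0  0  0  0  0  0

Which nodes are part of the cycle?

0, 2, 5, 6

DFS with gray/black marking from 0:
0 gray
  3 gray
    1 gray
    1 black
    8 gray
      4 gray
      4 black
      8→1: 1 black — skip
    8 black
  3 black
  2 gray
    2→8: 8 black — skip
    6 gray
      6→8: 8 black — skip
      5 gray
        5→8: 8 black — skip
        5→1: 1 black — skip
        5→0: 0 is gray → back edge
Back edge closes the cycle 0 → 2 → 6 → 5 → 0; its vertices are {0, 2, 5, 6}.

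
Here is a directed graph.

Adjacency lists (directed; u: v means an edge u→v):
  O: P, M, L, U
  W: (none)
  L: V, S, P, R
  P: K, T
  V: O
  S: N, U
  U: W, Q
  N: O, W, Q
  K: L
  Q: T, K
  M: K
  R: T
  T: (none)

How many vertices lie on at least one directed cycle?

A vertex is on a directed cycle iff it belongs to a strongly connected component of size ≥ 2 (or has a self-loop).
The vertices on cycles are {K, L, M, N, O, P, Q, S, U, V} — 10 in total.

10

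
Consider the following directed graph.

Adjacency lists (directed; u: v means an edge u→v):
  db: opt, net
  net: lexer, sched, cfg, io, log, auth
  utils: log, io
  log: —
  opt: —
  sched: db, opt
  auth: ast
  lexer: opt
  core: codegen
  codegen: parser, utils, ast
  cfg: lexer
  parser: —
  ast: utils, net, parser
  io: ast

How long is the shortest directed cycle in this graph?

For each vertex v, BFS finds the shortest path from v back to v.
The shortest such closed walk is ast → net → io → ast, length 3.

3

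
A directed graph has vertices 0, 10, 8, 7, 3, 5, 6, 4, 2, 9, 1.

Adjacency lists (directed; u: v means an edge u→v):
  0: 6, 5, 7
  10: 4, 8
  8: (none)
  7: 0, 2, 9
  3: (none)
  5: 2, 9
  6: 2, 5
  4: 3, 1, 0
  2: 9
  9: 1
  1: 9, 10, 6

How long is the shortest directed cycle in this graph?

2

For each vertex v, BFS finds the shortest path from v back to v.
The shortest such closed walk is 1 → 9 → 1, length 2.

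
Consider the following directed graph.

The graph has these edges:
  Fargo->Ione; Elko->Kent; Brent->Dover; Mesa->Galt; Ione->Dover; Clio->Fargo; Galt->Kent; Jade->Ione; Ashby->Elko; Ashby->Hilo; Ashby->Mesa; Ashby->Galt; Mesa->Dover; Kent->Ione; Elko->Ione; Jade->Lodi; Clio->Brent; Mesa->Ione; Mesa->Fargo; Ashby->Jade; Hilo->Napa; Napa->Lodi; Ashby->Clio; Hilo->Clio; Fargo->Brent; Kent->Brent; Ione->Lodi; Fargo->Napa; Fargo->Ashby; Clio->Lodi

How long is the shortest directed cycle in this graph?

For each vertex v, BFS finds the shortest path from v back to v.
The shortest such closed walk is Fargo → Ashby → Clio → Fargo, length 3.

3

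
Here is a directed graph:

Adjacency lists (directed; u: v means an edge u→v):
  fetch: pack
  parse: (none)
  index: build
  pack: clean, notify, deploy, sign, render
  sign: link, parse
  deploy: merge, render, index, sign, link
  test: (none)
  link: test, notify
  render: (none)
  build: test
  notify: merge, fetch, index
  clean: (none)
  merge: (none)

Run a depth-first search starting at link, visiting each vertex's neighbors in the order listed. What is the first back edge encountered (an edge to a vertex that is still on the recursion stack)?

pack→notify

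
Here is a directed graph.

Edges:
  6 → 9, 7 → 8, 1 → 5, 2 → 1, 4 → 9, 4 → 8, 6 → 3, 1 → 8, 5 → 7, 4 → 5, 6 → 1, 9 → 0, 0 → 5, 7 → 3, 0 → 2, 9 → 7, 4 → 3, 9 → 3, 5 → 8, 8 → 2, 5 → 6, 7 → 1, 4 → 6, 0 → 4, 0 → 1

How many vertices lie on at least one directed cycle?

9

A vertex is on a directed cycle iff it belongs to a strongly connected component of size ≥ 2 (or has a self-loop).
The vertices on cycles are {0, 1, 2, 4, 5, 6, 7, 8, 9} — 9 in total.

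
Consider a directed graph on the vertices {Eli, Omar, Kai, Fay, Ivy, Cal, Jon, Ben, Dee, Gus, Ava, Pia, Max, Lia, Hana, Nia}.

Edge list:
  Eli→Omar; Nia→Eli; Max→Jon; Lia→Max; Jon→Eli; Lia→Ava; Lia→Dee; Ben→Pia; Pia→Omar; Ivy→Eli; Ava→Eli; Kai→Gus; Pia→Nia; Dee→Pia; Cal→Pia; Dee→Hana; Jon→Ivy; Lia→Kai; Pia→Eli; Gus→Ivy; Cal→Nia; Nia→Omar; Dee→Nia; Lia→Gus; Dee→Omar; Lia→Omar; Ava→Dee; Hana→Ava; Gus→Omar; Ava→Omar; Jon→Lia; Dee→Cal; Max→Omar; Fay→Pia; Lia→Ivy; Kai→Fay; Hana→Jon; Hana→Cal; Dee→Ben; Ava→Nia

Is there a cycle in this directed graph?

DFS with white/gray/black marking, starting from Gus:
Gus gray
  Ivy gray
    Eli gray
      Omar gray
      Omar black
    Eli black
  Ivy black
  Gus→Omar: Omar black — skip
Gus black
Kai gray
  Fay gray
    Pia gray
      Pia→Omar: Omar black — skip
      Pia→Eli: Eli black — skip
      Nia gray
        Nia→Eli: Eli black — skip
        Nia→Omar: Omar black — skip
      Nia black
    Pia black
  Fay black
  Kai→Gus: Gus black — skip
Kai black
Cal gray
  Cal→Pia: Pia black — skip
  Cal→Nia: Nia black — skip
Cal black
Jon gray
  Lia gray
    Lia→Omar: Omar black — skip
    Lia→Gus: Gus black — skip
    Max gray
      Max→Jon: Jon is gray → back edge
Back edge found, so a cycle exists: Jon → Lia → Max → Jon.

Yes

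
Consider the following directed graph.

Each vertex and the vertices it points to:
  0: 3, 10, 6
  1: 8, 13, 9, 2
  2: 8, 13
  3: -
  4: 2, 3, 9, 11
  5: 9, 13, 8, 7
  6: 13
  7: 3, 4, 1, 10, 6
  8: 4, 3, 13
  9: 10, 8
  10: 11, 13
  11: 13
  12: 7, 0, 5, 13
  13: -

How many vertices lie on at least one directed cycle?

A vertex is on a directed cycle iff it belongs to a strongly connected component of size ≥ 2 (or has a self-loop).
The vertices on cycles are {2, 4, 8, 9} — 4 in total.

4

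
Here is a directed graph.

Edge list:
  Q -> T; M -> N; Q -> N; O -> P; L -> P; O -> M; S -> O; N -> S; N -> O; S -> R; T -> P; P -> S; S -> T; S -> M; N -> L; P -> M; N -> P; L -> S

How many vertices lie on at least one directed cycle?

7

A vertex is on a directed cycle iff it belongs to a strongly connected component of size ≥ 2 (or has a self-loop).
The vertices on cycles are {L, M, N, O, P, S, T} — 7 in total.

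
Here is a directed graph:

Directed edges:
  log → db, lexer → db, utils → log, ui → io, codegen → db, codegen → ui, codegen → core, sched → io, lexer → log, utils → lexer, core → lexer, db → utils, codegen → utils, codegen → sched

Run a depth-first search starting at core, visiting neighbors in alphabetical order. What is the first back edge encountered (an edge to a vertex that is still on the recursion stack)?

DFS from core (visiting neighbors in alphabetical order); mark gray on enter, black on exit:
core gray
  lexer gray
    db gray
      utils gray
        utils→lexer: lexer is gray → back edge
First back edge: utils → lexer.

utils->lexer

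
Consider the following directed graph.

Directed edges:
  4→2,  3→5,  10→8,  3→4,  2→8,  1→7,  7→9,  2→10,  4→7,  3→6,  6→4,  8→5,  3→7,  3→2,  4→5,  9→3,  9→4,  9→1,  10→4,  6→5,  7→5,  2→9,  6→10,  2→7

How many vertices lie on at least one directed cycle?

8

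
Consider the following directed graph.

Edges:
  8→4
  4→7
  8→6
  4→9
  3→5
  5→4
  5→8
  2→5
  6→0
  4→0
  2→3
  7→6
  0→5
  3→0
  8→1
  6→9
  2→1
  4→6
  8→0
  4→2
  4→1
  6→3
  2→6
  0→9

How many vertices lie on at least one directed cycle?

A vertex is on a directed cycle iff it belongs to a strongly connected component of size ≥ 2 (or has a self-loop).
The vertices on cycles are {0, 2, 3, 4, 5, 6, 7, 8} — 8 in total.

8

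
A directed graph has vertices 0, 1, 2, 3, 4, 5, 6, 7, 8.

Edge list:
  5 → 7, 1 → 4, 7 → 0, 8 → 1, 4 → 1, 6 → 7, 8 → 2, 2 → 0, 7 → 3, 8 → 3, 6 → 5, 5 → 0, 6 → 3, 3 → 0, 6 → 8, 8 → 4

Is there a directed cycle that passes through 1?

Yes

1 is on a cycle iff 1 can reach itself via ≥1 edge.
1 → 4 → 1 — yes.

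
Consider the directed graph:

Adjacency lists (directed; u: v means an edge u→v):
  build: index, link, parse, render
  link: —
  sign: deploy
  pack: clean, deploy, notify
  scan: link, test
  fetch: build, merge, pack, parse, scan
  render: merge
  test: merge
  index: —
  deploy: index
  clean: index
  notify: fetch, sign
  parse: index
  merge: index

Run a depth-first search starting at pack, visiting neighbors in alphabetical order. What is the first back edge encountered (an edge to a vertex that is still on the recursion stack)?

DFS from pack (visiting neighbors in alphabetical order); mark gray on enter, black on exit:
pack gray
  clean gray
    index gray
    index black
  clean black
  deploy gray
    deploy→index: index black — skip
  deploy black
  notify gray
    fetch gray
      build gray
        build→index: index black — skip
        link gray
        link black
        parse gray
          parse→index: index black — skip
        parse black
        render gray
          merge gray
            merge→index: index black — skip
          merge black
        render black
      build black
      fetch→merge: merge black — skip
      fetch→pack: pack is gray → back edge
First back edge: fetch → pack.

fetch→pack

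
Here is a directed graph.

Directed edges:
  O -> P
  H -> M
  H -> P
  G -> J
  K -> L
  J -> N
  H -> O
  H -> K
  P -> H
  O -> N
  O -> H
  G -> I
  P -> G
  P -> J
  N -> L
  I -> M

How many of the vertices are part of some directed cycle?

3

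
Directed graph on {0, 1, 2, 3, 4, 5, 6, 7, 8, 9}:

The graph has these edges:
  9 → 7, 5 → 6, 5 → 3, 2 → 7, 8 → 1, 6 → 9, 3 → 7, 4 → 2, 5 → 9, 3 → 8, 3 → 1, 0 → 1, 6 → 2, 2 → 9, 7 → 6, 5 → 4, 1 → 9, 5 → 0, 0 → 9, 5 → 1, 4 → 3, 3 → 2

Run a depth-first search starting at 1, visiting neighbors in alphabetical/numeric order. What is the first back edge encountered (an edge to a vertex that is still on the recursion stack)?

2→7

DFS from 1 (visiting neighbors in alphabetical/numeric order); mark gray on enter, black on exit:
1 gray
  9 gray
    7 gray
      6 gray
        2 gray
          2→7: 7 is gray → back edge
First back edge: 2 → 7.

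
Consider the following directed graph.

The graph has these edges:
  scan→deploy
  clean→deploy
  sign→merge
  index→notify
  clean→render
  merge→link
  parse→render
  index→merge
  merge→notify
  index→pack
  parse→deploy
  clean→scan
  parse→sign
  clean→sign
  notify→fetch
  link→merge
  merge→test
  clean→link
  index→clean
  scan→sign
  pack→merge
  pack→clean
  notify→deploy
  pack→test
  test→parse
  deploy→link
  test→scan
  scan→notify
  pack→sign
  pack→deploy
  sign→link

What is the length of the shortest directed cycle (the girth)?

2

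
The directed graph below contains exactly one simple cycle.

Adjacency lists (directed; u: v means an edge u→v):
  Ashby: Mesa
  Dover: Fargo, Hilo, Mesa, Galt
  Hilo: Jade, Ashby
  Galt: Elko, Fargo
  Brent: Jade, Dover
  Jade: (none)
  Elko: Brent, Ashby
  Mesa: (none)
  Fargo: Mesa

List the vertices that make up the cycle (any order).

Elko, Galt, Brent, Dover

DFS with gray/black marking from Brent:
Brent gray
  Jade gray
  Jade black
  Dover gray
    Fargo gray
      Mesa gray
      Mesa black
    Fargo black
    Hilo gray
      Hilo→Jade: Jade black — skip
      Ashby gray
        Ashby→Mesa: Mesa black — skip
      Ashby black
    Hilo black
    Dover→Mesa: Mesa black — skip
    Galt gray
      Elko gray
        Elko→Brent: Brent is gray → back edge
Back edge closes the cycle Brent → Dover → Galt → Elko → Brent; its vertices are {Elko, Galt, Brent, Dover}.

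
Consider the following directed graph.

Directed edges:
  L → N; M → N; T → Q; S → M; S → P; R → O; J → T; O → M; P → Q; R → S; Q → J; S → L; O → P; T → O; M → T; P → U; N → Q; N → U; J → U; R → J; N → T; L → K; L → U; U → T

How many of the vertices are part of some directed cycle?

8

A vertex is on a directed cycle iff it belongs to a strongly connected component of size ≥ 2 (or has a self-loop).
The vertices on cycles are {J, M, N, O, P, Q, T, U} — 8 in total.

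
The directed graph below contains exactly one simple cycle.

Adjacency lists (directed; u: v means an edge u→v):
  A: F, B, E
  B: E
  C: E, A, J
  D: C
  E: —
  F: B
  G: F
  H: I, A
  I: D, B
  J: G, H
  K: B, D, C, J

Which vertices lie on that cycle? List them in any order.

C, D, H, I, J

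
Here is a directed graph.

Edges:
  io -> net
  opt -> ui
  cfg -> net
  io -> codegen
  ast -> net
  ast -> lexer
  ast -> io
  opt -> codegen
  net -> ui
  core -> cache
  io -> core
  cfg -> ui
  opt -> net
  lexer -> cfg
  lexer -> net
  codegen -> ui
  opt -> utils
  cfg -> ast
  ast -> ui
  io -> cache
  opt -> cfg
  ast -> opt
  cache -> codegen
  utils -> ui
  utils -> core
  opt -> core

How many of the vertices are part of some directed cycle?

A vertex is on a directed cycle iff it belongs to a strongly connected component of size ≥ 2 (or has a self-loop).
The vertices on cycles are {ast, cfg, opt, lexer} — 4 in total.

4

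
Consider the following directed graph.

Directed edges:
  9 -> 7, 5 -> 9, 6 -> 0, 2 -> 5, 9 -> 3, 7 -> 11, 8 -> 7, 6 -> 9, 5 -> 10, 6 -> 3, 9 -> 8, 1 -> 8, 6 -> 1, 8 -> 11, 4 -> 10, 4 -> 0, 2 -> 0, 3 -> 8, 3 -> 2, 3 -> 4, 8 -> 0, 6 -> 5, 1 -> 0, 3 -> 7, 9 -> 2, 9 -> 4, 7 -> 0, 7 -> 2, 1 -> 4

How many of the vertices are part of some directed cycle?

A vertex is on a directed cycle iff it belongs to a strongly connected component of size ≥ 2 (or has a self-loop).
The vertices on cycles are {2, 3, 5, 7, 8, 9} — 6 in total.

6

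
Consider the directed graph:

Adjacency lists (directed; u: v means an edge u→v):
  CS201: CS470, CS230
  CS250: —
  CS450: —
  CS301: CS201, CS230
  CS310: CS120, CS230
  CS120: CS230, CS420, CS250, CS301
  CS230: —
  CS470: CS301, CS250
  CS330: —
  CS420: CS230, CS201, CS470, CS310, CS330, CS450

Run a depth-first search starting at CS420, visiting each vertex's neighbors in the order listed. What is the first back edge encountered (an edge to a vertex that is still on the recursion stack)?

DFS from CS420 (visiting each vertex's neighbors in the order listed); mark gray on enter, black on exit:
CS420 gray
  CS230 gray
  CS230 black
  CS201 gray
    CS470 gray
      CS301 gray
        CS301→CS201: CS201 is gray → back edge
First back edge: CS301 → CS201.

CS301→CS201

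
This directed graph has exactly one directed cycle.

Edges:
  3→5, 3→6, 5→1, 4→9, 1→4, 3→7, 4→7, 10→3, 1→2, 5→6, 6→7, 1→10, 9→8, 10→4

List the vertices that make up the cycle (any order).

1, 3, 5, 10

DFS with gray/black marking from 1:
1 gray
  2 gray
  2 black
  10 gray
    4 gray
      9 gray
        8 gray
        8 black
      9 black
      7 gray
      7 black
    4 black
    3 gray
      5 gray
        6 gray
          6→7: 7 black — skip
        6 black
        5→1: 1 is gray → back edge
Back edge closes the cycle 1 → 10 → 3 → 5 → 1; its vertices are {1, 3, 5, 10}.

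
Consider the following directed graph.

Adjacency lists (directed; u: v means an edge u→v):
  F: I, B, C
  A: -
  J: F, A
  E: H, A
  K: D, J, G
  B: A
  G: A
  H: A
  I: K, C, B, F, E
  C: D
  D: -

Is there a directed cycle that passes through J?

Yes

J is on a cycle iff J can reach itself via ≥1 edge.
J → F → I → K → J — yes.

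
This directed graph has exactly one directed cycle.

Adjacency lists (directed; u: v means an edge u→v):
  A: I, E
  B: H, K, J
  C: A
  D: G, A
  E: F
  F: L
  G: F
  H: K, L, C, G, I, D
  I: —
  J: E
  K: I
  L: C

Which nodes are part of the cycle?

DFS with gray/black marking from C:
C gray
  A gray
    I gray
    I black
    E gray
      F gray
        L gray
          L→C: C is gray → back edge
Back edge closes the cycle C → A → E → F → L → C; its vertices are {A, C, E, F, L}.

A, C, E, F, L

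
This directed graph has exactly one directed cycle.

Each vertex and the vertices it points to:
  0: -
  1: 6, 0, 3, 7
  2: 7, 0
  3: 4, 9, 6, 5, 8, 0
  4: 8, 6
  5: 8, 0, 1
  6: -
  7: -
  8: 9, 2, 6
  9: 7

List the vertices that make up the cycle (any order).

1, 3, 5

DFS with gray/black marking from 3:
3 gray
  4 gray
    8 gray
      9 gray
        7 gray
        7 black
      9 black
      2 gray
        2→7: 7 black — skip
        0 gray
        0 black
      2 black
      6 gray
      6 black
    8 black
    4→6: 6 black — skip
  4 black
  3→9: 9 black — skip
  3→6: 6 black — skip
  5 gray
    5→8: 8 black — skip
    5→0: 0 black — skip
    1 gray
      1→6: 6 black — skip
      1→0: 0 black — skip
      1→3: 3 is gray → back edge
Back edge closes the cycle 3 → 5 → 1 → 3; its vertices are {1, 3, 5}.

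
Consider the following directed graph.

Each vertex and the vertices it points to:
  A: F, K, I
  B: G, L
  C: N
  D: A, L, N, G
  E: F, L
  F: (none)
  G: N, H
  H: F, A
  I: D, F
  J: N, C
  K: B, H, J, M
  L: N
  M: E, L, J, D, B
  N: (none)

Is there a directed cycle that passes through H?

Yes

H is on a cycle iff H can reach itself via ≥1 edge.
H → A → K → H — yes.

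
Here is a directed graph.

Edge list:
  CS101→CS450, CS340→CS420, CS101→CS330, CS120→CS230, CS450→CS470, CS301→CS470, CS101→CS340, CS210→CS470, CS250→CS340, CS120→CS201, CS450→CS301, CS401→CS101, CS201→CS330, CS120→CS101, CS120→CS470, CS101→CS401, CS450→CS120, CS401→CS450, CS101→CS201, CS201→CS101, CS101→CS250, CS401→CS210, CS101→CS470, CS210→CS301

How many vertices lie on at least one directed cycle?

5

A vertex is on a directed cycle iff it belongs to a strongly connected component of size ≥ 2 (or has a self-loop).
The vertices on cycles are {CS101, CS120, CS201, CS401, CS450} — 5 in total.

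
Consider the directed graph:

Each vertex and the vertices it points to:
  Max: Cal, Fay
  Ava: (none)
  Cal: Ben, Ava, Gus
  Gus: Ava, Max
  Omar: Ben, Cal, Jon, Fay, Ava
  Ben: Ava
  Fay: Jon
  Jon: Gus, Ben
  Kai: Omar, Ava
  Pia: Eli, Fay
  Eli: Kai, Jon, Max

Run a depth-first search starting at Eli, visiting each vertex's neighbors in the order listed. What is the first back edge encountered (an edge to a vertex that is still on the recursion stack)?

Max→Cal

DFS from Eli (visiting each vertex's neighbors in the order listed); mark gray on enter, black on exit:
Eli gray
  Kai gray
    Omar gray
      Ben gray
        Ava gray
        Ava black
      Ben black
      Cal gray
        Cal→Ben: Ben black — skip
        Cal→Ava: Ava black — skip
        Gus gray
          Gus→Ava: Ava black — skip
          Max gray
            Max→Cal: Cal is gray → back edge
First back edge: Max → Cal.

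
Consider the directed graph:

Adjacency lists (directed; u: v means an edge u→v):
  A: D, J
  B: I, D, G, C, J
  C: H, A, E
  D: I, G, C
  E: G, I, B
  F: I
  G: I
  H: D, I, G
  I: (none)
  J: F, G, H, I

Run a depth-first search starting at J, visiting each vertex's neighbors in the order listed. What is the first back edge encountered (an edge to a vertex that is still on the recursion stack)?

DFS from J (visiting each vertex's neighbors in the order listed); mark gray on enter, black on exit:
J gray
  F gray
    I gray
    I black
  F black
  G gray
    G→I: I black — skip
  G black
  H gray
    D gray
      D→I: I black — skip
      D→G: G black — skip
      C gray
        C→H: H is gray → back edge
First back edge: C → H.

C→H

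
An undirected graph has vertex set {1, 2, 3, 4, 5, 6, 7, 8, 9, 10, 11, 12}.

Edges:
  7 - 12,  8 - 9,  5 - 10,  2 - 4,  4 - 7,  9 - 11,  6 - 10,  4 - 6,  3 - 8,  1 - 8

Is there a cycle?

No

DFS, tracking each vertex's parent; an edge to a visited non-parent vertex closes a cycle.
Start from 3:
visit 3 (parent –)
  visit 8 (parent 3)
    visit 9 (parent 8)
      visit 11 (parent 9)
        11–9: parent, skip
      9–8: parent, skip
    8–3: parent, skip
    visit 1 (parent 8)
      1–8: parent, skip
visit 2 (parent –)
  visit 4 (parent 2)
    visit 7 (parent 4)
      7–4: parent, skip
      visit 12 (parent 7)
        12–7: parent, skip
    visit 6 (parent 4)
      visit 10 (parent 6)
        10–6: parent, skip
        visit 5 (parent 10)
          5–10: parent, skip
      6–4: parent, skip
    4–2: parent, skip
No non-parent visited neighbor found — the graph is a forest.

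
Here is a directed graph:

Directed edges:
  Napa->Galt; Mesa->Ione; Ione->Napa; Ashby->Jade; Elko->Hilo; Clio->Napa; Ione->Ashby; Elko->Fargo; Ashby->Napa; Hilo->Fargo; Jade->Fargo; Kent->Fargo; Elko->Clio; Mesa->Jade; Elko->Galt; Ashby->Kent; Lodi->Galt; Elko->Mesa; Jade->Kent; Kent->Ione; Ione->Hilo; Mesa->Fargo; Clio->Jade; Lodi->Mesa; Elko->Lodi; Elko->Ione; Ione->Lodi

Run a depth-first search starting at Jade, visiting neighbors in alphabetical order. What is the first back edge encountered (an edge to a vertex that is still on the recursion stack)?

Ashby->Jade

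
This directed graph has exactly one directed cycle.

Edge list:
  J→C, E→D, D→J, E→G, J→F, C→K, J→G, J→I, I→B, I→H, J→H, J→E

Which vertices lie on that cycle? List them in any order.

D, E, J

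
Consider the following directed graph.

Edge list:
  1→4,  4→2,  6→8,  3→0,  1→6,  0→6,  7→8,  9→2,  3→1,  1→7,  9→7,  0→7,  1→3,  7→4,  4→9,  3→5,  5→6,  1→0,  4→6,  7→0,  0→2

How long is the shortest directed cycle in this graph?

For each vertex v, BFS finds the shortest path from v back to v.
The shortest such closed walk is 1 → 3 → 1, length 2.

2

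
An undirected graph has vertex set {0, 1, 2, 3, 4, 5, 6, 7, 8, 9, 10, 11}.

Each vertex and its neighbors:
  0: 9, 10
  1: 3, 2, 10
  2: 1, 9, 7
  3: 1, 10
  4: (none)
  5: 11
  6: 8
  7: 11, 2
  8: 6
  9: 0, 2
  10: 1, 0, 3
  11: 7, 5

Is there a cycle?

Yes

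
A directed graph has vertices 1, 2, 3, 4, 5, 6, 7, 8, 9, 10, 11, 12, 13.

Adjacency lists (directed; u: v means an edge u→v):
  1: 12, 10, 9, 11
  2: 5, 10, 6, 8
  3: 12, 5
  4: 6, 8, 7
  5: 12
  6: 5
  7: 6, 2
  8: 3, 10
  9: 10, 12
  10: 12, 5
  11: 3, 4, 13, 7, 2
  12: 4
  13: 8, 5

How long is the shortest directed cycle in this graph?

4

For each vertex v, BFS finds the shortest path from v back to v.
The shortest such closed walk is 4 → 8 → 10 → 12 → 4, length 4.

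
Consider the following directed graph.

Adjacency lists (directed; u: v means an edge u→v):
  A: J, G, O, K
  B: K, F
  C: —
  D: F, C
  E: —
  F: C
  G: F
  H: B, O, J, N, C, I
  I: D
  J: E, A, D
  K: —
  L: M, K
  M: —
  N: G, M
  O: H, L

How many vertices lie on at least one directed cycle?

4

A vertex is on a directed cycle iff it belongs to a strongly connected component of size ≥ 2 (or has a self-loop).
The vertices on cycles are {A, H, J, O} — 4 in total.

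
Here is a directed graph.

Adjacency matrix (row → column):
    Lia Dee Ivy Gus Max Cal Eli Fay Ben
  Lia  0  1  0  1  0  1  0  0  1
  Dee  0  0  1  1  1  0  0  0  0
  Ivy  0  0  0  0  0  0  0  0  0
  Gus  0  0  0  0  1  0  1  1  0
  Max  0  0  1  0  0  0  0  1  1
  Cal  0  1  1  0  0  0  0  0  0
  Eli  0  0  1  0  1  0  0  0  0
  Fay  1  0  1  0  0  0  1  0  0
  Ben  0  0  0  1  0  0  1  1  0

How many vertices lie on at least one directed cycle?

8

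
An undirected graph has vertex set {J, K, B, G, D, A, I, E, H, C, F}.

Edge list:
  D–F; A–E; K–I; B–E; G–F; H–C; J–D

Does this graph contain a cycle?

DFS, tracking each vertex's parent; an edge to a visited non-parent vertex closes a cycle.
Start from G:
visit G (parent –)
  visit F (parent G)
    visit D (parent F)
      visit J (parent D)
        J–D: parent, skip
      D–F: parent, skip
    F–G: parent, skip
visit K (parent –)
  visit I (parent K)
    I–K: parent, skip
visit B (parent –)
  visit E (parent B)
    visit A (parent E)
      A–E: parent, skip
    E–B: parent, skip
visit H (parent –)
  visit C (parent H)
    C–H: parent, skip
No non-parent visited neighbor found — the graph is a forest.

No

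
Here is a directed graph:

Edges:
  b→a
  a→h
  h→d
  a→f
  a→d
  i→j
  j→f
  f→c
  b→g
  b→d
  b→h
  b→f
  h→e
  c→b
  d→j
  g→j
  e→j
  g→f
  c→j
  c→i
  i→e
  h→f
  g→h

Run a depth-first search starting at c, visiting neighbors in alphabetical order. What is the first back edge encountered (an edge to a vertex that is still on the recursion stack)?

f->c

DFS from c (visiting neighbors in alphabetical order); mark gray on enter, black on exit:
c gray
  b gray
    a gray
      d gray
        j gray
          f gray
            f→c: c is gray → back edge
First back edge: f → c.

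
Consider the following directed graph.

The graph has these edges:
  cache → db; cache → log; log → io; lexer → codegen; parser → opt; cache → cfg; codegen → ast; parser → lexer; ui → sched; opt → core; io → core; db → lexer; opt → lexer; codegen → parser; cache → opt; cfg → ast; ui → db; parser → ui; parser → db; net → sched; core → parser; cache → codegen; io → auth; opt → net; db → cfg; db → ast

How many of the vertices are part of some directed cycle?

7

A vertex is on a directed cycle iff it belongs to a strongly connected component of size ≥ 2 (or has a self-loop).
The vertices on cycles are {db, ui, opt, core, lexer, parser, codegen} — 7 in total.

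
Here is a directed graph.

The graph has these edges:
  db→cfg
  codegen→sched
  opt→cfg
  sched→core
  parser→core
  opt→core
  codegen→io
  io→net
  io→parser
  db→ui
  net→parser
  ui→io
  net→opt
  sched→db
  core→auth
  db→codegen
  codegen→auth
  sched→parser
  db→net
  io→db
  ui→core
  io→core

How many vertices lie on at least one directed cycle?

A vertex is on a directed cycle iff it belongs to a strongly connected component of size ≥ 2 (or has a self-loop).
The vertices on cycles are {db, io, ui, sched, codegen} — 5 in total.

5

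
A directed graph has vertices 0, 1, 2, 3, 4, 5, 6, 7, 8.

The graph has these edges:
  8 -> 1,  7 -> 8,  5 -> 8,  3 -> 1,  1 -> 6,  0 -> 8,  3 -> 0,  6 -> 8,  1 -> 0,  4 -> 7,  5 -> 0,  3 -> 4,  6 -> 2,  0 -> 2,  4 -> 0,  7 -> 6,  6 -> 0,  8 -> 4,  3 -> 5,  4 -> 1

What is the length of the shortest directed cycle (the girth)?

For each vertex v, BFS finds the shortest path from v back to v.
The shortest such closed walk is 4 → 7 → 8 → 4, length 3.

3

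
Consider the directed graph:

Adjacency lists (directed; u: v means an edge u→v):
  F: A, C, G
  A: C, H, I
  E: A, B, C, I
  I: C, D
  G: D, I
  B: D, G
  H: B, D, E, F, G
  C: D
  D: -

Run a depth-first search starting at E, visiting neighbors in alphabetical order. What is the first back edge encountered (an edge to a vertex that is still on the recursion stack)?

DFS from E (visiting neighbors in alphabetical order); mark gray on enter, black on exit:
E gray
  A gray
    C gray
      D gray
      D black
    C black
    H gray
      B gray
        B→D: D black — skip
        G gray
          G→D: D black — skip
          I gray
            I→C: C black — skip
            I→D: D black — skip
          I black
        G black
      B black
      H→D: D black — skip
      H→E: E is gray → back edge
First back edge: H → E.

H→E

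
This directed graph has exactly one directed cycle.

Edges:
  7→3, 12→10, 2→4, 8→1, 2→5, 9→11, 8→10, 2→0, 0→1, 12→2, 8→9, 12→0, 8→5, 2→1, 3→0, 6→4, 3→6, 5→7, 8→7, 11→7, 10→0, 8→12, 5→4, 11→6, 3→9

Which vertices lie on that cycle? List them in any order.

3, 7, 9, 11

DFS with gray/black marking from 9:
9 gray
  11 gray
    7 gray
      3 gray
        6 gray
          4 gray
          4 black
        6 black
        3→9: 9 is gray → back edge
Back edge closes the cycle 9 → 11 → 7 → 3 → 9; its vertices are {3, 7, 9, 11}.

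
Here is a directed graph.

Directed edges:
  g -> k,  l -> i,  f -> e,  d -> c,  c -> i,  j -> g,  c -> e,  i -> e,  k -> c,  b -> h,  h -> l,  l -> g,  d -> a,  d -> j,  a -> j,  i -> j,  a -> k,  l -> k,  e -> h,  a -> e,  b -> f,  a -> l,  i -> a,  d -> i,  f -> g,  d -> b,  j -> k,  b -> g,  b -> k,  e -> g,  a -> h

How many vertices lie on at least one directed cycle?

A vertex is on a directed cycle iff it belongs to a strongly connected component of size ≥ 2 (or has a self-loop).
The vertices on cycles are {a, c, e, g, h, i, j, k, l} — 9 in total.

9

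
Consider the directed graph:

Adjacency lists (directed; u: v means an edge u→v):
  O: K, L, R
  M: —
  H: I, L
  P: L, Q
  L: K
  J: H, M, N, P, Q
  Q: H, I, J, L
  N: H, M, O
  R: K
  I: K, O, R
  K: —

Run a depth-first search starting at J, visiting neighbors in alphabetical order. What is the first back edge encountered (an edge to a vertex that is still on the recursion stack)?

DFS from J (visiting neighbors in alphabetical order); mark gray on enter, black on exit:
J gray
  H gray
    I gray
      K gray
      K black
      O gray
        O→K: K black — skip
        L gray
          L→K: K black — skip
        L black
        R gray
          R→K: K black — skip
        R black
      O black
      I→R: R black — skip
    I black
    H→L: L black — skip
  H black
  M gray
  M black
  N gray
    N→H: H black — skip
    N→M: M black — skip
    N→O: O black — skip
  N black
  P gray
    P→L: L black — skip
    Q gray
      Q→H: H black — skip
      Q→I: I black — skip
      Q→J: J is gray → back edge
First back edge: Q → J.

Q->J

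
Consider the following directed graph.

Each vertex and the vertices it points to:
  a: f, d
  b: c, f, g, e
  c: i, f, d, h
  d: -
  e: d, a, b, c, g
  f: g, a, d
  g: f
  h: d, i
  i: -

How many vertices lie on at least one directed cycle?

A vertex is on a directed cycle iff it belongs to a strongly connected component of size ≥ 2 (or has a self-loop).
The vertices on cycles are {a, b, e, f, g} — 5 in total.

5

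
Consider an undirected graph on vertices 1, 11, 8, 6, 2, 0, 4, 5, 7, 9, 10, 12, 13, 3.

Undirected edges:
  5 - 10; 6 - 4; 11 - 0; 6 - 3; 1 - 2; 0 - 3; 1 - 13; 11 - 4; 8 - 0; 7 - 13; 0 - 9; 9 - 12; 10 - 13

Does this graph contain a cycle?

DFS, tracking each vertex's parent; an edge to a visited non-parent vertex closes a cycle.
Start from 3:
visit 3 (parent –)
  visit 0 (parent 3)
    visit 8 (parent 0)
      8–0: parent, skip
    visit 9 (parent 0)
      9–0: parent, skip
      visit 12 (parent 9)
        12–9: parent, skip
    0–3: parent, skip
    visit 11 (parent 0)
      11–0: parent, skip
      visit 4 (parent 11)
        4–11: parent, skip
        visit 6 (parent 4)
          6–4: parent, skip
          6–3: 3 visited and ≠ parent → cycle
Cycle: 3 – 0 – 11 – 4 – 6 – 3.

Yes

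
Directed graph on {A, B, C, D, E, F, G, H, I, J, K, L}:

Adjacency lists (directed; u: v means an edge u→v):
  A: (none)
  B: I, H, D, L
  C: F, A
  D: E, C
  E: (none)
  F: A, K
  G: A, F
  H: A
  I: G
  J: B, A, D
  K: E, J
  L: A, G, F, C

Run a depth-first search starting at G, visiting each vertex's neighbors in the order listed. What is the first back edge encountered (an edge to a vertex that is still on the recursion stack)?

DFS from G (visiting each vertex's neighbors in the order listed); mark gray on enter, black on exit:
G gray
  A gray
  A black
  F gray
    F→A: A black — skip
    K gray
      E gray
      E black
      J gray
        B gray
          I gray
            I→G: G is gray → back edge
First back edge: I → G.

I→G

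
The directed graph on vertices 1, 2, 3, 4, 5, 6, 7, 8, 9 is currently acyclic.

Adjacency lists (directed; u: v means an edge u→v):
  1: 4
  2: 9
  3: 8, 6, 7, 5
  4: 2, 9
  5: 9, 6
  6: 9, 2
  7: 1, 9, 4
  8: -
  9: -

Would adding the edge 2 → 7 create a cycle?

Adding 2→7 creates a cycle iff 7 can already reach 2.
Path from 7: 7 → 4 → 2.
So 7 → … → 2 → 7 is a cycle.

Yes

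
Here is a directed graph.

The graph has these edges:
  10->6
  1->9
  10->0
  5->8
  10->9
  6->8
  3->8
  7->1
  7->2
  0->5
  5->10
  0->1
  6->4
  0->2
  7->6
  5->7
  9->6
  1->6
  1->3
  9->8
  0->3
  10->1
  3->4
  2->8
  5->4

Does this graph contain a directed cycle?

Yes

DFS with white/gray/black marking, starting from 5:
5 gray
  4 gray
  4 black
  8 gray
  8 black
  10 gray
    6 gray
      6→8: 8 black — skip
      6→4: 4 black — skip
    6 black
    0 gray
      2 gray
        2→8: 8 black — skip
      2 black
      3 gray
        3→8: 8 black — skip
        3→4: 4 black — skip
      3 black
      1 gray
        1→6: 6 black — skip
        1→3: 3 black — skip
        9 gray
          9→8: 8 black — skip
          9→6: 6 black — skip
        9 black
      1 black
      0→5: 5 is gray → back edge
Back edge found, so a cycle exists: 5 → 10 → 0 → 5.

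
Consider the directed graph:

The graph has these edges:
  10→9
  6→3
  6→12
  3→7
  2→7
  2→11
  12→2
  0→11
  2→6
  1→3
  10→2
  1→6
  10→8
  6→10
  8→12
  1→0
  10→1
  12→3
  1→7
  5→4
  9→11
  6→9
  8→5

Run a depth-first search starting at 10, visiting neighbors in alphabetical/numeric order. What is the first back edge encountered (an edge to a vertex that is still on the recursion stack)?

6→10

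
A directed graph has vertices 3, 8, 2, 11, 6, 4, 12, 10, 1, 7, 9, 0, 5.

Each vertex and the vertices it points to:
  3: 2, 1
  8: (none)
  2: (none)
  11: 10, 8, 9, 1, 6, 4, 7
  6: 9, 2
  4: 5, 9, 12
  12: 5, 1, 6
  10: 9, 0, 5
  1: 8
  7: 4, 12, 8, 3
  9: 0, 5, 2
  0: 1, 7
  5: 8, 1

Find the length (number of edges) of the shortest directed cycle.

For each vertex v, BFS finds the shortest path from v back to v.
The shortest such closed walk is 4 → 9 → 0 → 7 → 4, length 4.

4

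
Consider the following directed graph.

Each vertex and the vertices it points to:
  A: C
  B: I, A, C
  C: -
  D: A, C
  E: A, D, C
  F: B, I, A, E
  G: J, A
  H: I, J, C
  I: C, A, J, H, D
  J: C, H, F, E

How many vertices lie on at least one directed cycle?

5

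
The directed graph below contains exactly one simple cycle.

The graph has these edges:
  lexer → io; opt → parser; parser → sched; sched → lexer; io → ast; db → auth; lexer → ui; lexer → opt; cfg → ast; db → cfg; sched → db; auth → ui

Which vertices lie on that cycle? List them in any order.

opt, lexer, sched, parser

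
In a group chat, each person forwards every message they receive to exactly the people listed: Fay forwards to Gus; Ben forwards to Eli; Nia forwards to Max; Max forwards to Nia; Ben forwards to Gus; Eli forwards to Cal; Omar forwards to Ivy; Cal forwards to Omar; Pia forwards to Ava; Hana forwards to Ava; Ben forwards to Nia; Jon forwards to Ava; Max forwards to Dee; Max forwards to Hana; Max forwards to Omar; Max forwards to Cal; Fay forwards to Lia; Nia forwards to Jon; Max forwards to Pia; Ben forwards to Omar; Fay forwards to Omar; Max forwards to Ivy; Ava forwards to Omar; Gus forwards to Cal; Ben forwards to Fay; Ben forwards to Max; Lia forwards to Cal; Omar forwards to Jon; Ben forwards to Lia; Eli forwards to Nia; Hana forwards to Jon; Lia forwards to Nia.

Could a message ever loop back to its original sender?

Yes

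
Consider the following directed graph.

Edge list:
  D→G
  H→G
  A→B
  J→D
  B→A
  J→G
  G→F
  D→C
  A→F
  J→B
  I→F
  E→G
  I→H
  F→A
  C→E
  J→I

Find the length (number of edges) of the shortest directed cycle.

For each vertex v, BFS finds the shortest path from v back to v.
The shortest such closed walk is B → A → B, length 2.

2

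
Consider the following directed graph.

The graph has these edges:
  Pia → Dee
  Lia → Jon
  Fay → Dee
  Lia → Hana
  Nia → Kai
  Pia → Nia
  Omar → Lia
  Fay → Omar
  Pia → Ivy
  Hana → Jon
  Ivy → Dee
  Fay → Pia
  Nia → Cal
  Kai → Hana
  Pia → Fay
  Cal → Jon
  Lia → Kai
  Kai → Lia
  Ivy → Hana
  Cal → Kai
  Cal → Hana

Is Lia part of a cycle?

Lia is on a cycle iff Lia can reach itself via ≥1 edge.
Lia → Kai → Lia — yes.

Yes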